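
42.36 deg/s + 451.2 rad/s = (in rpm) 4316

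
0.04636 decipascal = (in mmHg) 3.477e-05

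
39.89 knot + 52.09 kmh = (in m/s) 34.99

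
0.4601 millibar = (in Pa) 46.01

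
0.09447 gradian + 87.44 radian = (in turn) 13.92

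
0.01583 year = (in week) 0.8254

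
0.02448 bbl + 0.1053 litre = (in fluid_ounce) 135.2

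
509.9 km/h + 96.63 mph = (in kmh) 665.4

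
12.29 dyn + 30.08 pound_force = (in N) 133.8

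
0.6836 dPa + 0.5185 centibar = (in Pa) 518.6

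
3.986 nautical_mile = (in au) 4.935e-08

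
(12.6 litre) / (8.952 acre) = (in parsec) 1.127e-23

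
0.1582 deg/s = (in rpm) 0.02637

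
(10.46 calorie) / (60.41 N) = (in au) 4.843e-12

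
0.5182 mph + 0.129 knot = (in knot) 0.5793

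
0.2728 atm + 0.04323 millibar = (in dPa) 2.765e+05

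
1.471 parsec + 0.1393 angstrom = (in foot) 1.489e+17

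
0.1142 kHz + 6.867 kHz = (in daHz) 698.1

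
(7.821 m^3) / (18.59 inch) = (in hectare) 0.001656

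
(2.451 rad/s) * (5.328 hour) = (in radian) 4.701e+04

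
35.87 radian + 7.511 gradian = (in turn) 5.728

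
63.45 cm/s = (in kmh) 2.284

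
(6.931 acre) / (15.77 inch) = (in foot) 2.297e+05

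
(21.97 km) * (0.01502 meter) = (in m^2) 330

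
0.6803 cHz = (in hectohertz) 6.803e-05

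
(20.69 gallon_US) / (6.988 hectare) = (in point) 0.003177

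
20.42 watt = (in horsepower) 0.02738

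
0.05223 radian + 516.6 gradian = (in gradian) 519.9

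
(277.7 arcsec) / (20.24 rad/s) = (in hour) 1.848e-08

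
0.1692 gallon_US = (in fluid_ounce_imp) 22.54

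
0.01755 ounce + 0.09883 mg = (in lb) 0.001097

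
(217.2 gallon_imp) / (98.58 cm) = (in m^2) 1.002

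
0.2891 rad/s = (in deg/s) 16.56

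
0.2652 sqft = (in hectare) 2.464e-06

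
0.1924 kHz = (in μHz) 1.924e+08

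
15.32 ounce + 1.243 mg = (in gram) 434.3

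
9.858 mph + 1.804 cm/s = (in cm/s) 442.5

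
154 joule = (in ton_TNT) 3.681e-08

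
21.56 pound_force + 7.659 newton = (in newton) 103.6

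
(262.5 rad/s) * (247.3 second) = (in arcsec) 1.339e+10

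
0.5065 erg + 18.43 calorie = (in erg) 7.711e+08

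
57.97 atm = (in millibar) 5.874e+04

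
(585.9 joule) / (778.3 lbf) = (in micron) 1.692e+05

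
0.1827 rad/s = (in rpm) 1.745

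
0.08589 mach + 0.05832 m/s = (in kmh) 105.5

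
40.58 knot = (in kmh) 75.15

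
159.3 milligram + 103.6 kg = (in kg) 103.6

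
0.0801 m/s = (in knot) 0.1557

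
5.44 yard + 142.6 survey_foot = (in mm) 4.844e+04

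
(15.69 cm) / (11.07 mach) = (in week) 6.883e-11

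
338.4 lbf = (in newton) 1505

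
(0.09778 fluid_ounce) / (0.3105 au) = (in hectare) 6.225e-21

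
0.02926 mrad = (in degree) 0.001676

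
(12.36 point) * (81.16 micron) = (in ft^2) 3.809e-06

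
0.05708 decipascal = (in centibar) 5.708e-06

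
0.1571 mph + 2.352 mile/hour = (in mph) 2.509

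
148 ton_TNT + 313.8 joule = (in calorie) 1.48e+11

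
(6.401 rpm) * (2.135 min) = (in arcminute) 2.952e+05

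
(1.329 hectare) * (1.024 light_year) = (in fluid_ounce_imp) 4.531e+24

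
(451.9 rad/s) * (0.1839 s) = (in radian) 83.1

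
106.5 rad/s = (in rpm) 1017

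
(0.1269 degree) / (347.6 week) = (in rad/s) 1.054e-11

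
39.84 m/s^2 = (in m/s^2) 39.84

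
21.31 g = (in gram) 21.31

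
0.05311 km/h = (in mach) 4.333e-05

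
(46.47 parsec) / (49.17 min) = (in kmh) 1.75e+15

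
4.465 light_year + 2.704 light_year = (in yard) 7.417e+16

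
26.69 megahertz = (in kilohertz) 2.669e+04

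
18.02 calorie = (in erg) 7.54e+08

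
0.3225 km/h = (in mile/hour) 0.2004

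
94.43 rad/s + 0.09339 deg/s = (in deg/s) 5411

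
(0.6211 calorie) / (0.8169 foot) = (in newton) 10.44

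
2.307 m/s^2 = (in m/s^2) 2.307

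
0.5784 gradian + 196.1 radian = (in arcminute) 6.742e+05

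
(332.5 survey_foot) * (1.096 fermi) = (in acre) 2.745e-17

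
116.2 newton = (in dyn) 1.162e+07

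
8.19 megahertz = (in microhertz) 8.19e+12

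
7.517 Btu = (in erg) 7.931e+10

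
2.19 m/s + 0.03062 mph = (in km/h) 7.933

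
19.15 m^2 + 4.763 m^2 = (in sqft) 257.4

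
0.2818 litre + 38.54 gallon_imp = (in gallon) 46.36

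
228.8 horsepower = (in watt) 1.706e+05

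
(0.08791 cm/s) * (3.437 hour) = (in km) 0.01088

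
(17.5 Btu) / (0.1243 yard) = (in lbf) 3.652e+04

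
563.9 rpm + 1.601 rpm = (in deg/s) 3393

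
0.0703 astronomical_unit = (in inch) 4.14e+11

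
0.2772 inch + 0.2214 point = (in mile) 4.424e-06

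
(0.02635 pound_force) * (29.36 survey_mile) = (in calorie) 1324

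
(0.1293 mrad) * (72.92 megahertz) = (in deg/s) 5.402e+05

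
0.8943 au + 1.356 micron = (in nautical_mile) 7.224e+07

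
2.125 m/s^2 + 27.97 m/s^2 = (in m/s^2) 30.09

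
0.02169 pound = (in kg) 0.009838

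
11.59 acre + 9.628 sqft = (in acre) 11.59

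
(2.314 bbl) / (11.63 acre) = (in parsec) 2.533e-22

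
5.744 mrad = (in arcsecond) 1185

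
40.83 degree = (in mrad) 712.6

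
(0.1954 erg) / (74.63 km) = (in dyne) 2.618e-08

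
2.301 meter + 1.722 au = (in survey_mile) 1.601e+08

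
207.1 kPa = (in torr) 1553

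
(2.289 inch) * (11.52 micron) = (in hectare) 6.698e-11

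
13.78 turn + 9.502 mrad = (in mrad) 8.659e+04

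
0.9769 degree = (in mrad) 17.05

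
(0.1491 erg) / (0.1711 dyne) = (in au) 5.825e-14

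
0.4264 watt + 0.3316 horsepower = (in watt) 247.7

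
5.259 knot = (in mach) 0.007946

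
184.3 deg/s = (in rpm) 30.72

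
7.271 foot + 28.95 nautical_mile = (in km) 53.62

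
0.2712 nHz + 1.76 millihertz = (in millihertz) 1.76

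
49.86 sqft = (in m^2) 4.632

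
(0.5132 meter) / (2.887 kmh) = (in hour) 0.0001778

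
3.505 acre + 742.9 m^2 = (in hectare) 1.493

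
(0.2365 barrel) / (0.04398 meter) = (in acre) 0.0002113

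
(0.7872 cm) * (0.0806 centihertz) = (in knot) 1.233e-05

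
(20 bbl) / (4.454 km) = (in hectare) 7.139e-08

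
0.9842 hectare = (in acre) 2.432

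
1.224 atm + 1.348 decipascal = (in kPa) 124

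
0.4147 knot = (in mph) 0.4772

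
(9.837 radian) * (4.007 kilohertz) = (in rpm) 3.764e+05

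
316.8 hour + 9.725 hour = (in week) 1.944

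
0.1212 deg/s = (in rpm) 0.0202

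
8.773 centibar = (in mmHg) 65.8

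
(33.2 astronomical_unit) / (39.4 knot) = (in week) 4.052e+05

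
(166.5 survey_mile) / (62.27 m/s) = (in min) 71.72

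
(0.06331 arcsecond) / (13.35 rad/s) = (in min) 3.832e-10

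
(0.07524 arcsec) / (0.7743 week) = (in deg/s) 4.463e-11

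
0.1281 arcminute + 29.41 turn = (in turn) 29.41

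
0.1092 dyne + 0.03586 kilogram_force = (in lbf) 0.07906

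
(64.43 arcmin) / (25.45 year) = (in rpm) 2.23e-10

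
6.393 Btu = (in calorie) 1612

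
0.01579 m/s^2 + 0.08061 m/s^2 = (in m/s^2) 0.0964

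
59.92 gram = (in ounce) 2.114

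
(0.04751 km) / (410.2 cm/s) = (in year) 3.673e-07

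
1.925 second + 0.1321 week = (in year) 0.002533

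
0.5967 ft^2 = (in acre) 1.37e-05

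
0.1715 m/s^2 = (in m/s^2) 0.1715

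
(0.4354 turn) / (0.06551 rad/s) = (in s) 41.76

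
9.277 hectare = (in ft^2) 9.986e+05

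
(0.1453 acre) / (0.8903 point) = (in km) 1872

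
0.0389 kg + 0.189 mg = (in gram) 38.9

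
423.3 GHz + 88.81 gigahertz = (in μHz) 5.121e+17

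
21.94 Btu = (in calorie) 5532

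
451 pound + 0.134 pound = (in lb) 451.1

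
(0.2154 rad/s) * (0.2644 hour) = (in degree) 1.175e+04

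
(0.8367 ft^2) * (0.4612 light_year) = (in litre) 3.392e+17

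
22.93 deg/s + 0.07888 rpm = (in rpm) 3.901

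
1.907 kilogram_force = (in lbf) 4.204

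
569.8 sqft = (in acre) 0.01308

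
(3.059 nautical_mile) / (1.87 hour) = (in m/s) 0.8415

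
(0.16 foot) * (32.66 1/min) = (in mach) 7.796e-05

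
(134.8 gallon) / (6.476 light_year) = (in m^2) 8.329e-18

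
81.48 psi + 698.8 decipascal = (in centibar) 561.9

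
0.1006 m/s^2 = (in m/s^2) 0.1006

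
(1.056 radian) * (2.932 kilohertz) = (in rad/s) 3096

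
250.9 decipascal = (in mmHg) 0.1882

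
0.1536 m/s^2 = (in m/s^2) 0.1536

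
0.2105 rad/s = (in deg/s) 12.06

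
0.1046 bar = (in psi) 1.517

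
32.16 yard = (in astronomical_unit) 1.966e-10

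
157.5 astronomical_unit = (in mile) 1.464e+10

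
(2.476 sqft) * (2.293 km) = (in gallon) 1.393e+05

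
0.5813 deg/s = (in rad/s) 0.01015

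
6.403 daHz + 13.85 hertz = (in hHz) 0.7788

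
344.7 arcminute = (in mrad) 100.3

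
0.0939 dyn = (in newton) 9.39e-07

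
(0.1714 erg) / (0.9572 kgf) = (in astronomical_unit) 1.221e-20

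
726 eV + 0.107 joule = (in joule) 0.107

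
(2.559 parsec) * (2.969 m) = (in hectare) 2.344e+13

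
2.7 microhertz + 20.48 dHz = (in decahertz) 0.2048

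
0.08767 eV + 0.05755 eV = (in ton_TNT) 5.561e-30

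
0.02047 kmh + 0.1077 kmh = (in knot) 0.06921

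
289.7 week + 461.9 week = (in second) 4.546e+08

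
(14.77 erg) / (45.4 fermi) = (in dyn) 3.253e+12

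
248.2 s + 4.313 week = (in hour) 724.7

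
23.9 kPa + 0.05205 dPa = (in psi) 3.466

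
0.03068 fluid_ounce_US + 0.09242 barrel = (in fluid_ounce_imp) 517.2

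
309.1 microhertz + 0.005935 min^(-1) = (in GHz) 4.08e-13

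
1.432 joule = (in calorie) 0.3423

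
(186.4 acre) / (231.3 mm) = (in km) 3261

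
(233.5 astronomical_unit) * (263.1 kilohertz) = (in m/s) 9.19e+18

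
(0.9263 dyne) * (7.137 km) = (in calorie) 0.0158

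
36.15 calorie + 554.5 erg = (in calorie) 36.15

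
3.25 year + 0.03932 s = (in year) 3.25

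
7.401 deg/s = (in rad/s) 0.1292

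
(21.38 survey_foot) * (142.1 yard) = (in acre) 0.2092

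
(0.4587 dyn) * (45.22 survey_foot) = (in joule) 6.322e-05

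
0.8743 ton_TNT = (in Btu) 3.467e+06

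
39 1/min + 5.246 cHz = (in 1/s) 0.7025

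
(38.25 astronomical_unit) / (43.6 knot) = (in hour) 7.086e+07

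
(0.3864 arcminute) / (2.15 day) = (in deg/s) 3.467e-08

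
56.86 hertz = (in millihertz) 5.686e+04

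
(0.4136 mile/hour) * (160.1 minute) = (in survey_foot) 5827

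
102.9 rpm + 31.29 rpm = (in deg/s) 805.1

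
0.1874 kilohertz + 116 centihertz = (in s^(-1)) 188.6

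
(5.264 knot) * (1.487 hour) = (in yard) 1.585e+04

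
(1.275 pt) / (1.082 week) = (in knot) 1.336e-09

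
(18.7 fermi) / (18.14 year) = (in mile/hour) 7.312e-23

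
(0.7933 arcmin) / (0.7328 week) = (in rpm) 4.972e-09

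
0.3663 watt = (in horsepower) 0.0004912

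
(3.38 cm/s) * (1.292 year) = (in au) 9.206e-06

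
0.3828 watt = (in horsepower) 0.0005133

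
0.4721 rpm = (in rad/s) 0.04944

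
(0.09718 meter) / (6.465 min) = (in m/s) 0.0002505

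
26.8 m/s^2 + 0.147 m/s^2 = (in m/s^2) 26.95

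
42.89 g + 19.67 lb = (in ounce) 316.2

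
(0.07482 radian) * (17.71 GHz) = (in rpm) 1.265e+10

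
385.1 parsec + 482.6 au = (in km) 1.188e+16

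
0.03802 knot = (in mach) 5.744e-05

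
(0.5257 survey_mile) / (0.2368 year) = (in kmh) 0.0004079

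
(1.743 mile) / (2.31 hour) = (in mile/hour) 0.7545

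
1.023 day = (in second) 8.839e+04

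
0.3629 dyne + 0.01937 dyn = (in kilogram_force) 3.898e-07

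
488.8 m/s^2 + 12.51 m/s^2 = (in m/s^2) 501.3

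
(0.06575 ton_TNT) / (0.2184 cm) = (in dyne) 1.26e+16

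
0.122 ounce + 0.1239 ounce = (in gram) 6.971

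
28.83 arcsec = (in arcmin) 0.4805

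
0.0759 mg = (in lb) 1.673e-07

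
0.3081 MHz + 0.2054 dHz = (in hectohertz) 3081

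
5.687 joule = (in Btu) 0.00539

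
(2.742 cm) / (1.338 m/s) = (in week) 3.388e-08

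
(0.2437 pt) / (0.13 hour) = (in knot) 3.571e-07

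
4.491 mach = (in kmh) 5505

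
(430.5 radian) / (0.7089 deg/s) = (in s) 3.479e+04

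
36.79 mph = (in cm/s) 1645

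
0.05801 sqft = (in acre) 1.332e-06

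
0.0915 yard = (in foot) 0.2745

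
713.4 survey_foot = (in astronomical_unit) 1.454e-09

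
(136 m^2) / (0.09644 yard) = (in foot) 5060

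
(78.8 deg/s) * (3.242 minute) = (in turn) 42.58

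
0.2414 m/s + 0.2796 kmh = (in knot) 0.6202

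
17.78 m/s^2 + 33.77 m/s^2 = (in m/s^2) 51.55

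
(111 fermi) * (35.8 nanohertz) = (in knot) 7.724e-21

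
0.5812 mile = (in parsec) 3.031e-14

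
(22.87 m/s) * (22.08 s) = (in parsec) 1.636e-14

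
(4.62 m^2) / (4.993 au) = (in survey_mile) 3.843e-15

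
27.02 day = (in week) 3.86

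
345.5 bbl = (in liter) 5.493e+04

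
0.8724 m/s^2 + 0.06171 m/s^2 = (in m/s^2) 0.9341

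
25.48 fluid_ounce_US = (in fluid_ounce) 25.48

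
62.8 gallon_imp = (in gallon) 75.42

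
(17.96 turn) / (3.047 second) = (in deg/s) 2122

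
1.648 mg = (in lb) 3.633e-06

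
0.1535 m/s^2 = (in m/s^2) 0.1535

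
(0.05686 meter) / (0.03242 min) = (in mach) 8.585e-05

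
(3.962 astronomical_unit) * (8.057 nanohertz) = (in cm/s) 4.775e+05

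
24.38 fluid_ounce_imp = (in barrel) 0.004357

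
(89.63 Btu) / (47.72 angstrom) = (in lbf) 4.455e+12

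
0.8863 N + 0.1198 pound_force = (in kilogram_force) 0.1447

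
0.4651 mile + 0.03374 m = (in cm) 7.485e+04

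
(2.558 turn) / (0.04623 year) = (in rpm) 0.0001053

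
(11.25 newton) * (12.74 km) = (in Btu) 135.8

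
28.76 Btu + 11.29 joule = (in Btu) 28.77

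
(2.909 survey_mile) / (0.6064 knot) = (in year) 0.0004759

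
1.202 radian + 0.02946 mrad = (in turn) 0.1913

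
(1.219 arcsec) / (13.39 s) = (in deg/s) 2.529e-05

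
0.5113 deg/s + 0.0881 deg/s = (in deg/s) 0.5994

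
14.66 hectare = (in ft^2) 1.578e+06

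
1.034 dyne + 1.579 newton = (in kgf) 0.161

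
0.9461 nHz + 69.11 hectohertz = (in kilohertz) 6.911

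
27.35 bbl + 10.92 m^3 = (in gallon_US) 4033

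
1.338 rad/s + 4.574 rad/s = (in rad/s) 5.912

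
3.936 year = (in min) 2.069e+06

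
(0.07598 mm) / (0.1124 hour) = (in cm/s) 1.878e-05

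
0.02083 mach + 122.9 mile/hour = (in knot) 120.6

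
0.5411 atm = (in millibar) 548.3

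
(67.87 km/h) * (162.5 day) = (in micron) 2.647e+14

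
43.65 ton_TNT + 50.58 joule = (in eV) 1.14e+30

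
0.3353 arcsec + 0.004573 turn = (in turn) 0.004573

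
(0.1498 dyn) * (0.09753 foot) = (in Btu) 4.221e-11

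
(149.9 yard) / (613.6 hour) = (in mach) 1.822e-07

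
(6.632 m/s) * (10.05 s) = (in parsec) 2.16e-15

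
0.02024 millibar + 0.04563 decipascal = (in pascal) 2.029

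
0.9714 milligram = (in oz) 3.427e-05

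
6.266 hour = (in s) 2.256e+04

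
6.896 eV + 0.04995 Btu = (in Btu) 0.04995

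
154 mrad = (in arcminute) 529.4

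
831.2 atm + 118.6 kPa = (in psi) 1.223e+04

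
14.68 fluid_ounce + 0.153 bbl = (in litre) 24.76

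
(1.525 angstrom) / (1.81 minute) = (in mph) 3.141e-12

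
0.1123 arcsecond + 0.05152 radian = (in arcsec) 1.063e+04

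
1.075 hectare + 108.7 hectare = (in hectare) 109.8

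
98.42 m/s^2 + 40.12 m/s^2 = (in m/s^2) 138.5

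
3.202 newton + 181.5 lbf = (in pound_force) 182.2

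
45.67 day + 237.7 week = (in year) 4.684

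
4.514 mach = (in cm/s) 1.537e+05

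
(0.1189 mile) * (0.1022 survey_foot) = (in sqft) 64.16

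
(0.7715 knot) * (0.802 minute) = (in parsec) 6.189e-16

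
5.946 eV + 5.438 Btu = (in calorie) 1371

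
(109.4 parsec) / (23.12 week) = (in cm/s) 2.414e+13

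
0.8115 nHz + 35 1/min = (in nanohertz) 5.833e+08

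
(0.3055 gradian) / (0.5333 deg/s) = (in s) 0.5156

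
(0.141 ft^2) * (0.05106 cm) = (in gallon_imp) 0.001471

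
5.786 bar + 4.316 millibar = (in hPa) 5790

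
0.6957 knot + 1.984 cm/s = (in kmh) 1.36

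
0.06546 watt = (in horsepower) 8.778e-05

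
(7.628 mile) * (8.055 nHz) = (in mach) 2.904e-07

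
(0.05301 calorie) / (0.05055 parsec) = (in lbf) 3.197e-17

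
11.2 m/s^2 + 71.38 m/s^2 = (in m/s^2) 82.58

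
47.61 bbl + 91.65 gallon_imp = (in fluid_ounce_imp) 2.811e+05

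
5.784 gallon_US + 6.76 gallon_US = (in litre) 47.48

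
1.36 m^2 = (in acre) 0.0003361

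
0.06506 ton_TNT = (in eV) 1.699e+27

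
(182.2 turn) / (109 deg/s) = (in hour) 0.1672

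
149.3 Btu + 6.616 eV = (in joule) 1.575e+05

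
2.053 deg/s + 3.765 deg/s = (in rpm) 0.9697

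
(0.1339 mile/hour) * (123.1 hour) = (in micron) 2.653e+10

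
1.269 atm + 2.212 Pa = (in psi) 18.65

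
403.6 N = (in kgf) 41.16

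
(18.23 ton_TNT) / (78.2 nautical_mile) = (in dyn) 5.267e+10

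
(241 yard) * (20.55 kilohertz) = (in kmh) 1.63e+07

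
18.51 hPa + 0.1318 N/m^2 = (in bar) 0.01851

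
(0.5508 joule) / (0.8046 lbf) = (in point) 436.2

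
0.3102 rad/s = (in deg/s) 17.77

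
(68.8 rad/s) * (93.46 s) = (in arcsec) 1.326e+09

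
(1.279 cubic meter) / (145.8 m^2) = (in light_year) 9.272e-19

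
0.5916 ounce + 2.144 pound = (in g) 989.3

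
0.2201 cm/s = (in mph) 0.004923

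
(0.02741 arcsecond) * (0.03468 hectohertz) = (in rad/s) 4.609e-07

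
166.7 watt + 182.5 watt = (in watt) 349.2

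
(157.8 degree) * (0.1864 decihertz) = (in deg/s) 2.941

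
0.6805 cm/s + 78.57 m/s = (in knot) 152.7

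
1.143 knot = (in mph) 1.315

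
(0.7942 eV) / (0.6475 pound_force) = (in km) 4.418e-23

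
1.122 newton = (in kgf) 0.1144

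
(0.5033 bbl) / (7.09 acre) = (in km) 2.789e-09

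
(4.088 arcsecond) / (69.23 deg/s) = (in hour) 4.556e-09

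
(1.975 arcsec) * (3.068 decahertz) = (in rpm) 0.002805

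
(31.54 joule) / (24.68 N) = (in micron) 1.278e+06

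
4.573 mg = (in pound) 1.008e-05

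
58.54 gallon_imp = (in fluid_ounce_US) 8999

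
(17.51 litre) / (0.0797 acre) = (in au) 3.629e-16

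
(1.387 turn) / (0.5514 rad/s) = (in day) 0.0001829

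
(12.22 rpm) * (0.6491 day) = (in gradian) 4.569e+06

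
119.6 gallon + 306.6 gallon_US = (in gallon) 426.2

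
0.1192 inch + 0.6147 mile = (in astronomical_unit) 6.613e-09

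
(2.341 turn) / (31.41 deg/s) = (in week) 4.436e-05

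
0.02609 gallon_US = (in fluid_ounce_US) 3.34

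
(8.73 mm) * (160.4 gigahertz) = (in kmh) 5.041e+09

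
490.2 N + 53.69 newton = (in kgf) 55.46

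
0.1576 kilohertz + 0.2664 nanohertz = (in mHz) 1.576e+05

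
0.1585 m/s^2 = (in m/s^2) 0.1585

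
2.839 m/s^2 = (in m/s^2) 2.839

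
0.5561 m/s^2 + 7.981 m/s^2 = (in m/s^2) 8.537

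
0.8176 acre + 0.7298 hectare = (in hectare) 1.061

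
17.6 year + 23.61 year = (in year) 41.21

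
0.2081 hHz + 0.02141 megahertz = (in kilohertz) 21.43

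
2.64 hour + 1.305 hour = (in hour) 3.945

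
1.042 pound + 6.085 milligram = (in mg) 4.726e+05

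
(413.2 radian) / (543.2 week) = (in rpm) 1.201e-05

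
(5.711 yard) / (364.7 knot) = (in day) 3.222e-07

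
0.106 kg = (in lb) 0.2337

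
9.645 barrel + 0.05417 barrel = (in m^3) 1.542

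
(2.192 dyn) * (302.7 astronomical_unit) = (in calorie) 2.372e+08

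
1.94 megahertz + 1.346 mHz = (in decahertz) 1.94e+05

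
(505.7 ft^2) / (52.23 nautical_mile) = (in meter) 0.0004857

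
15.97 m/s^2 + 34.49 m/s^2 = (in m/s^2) 50.46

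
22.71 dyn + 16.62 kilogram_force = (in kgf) 16.62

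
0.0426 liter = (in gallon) 0.01125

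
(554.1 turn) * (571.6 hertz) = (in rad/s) 1.99e+06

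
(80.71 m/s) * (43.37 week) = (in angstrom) 2.117e+19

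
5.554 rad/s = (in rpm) 53.04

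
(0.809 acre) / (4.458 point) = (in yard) 2.277e+06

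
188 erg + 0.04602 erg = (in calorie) 4.494e-06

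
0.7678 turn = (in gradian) 307.1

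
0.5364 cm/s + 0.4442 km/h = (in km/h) 0.4635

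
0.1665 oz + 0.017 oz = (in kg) 0.005202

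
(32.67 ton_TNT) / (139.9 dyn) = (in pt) 2.77e+17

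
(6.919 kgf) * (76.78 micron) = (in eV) 3.252e+16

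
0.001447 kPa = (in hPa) 0.01447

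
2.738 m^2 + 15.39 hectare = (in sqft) 1.657e+06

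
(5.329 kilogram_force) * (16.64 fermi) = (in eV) 5.428e+06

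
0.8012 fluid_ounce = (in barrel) 0.000149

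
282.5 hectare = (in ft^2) 3.041e+07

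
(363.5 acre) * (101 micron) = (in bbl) 934.5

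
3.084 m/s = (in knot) 5.995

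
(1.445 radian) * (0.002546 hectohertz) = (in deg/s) 21.08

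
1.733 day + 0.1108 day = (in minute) 2655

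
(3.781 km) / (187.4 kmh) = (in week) 0.0001201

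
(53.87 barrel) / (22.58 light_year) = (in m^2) 4.009e-17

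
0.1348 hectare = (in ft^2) 1.451e+04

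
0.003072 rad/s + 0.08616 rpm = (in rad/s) 0.01209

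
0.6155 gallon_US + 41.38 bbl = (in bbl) 41.39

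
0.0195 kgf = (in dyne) 1.912e+04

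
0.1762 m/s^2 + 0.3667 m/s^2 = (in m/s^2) 0.5429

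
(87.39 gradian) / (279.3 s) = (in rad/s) 0.004915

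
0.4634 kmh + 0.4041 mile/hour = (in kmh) 1.114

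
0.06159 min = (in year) 1.172e-07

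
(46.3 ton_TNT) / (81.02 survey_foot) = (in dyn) 7.844e+14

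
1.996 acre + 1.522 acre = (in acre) 3.518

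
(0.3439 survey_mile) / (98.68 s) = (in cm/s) 560.9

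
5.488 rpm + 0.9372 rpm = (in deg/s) 38.55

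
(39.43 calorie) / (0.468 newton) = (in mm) 3.525e+05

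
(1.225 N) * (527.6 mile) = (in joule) 1.04e+06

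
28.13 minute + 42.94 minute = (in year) 0.0001352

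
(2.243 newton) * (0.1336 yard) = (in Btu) 0.0002597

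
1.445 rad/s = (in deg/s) 82.79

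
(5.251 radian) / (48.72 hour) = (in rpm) 0.0002859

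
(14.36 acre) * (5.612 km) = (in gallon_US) 8.615e+10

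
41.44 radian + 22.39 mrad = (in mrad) 4.146e+04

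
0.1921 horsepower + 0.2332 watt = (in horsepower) 0.1924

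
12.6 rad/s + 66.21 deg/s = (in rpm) 131.4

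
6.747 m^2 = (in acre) 0.001667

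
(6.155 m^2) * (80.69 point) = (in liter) 175.2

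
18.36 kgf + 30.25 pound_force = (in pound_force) 70.73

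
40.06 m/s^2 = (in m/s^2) 40.06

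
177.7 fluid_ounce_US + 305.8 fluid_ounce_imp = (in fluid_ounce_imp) 490.8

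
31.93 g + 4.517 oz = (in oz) 5.643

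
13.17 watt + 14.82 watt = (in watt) 27.99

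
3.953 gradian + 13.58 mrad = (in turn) 0.01204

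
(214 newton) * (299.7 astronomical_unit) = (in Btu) 9.094e+12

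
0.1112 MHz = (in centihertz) 1.112e+07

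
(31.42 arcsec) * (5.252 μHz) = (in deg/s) 4.584e-08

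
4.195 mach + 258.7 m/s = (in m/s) 1687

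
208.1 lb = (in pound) 208.1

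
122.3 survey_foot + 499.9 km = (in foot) 1.64e+06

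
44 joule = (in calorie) 10.52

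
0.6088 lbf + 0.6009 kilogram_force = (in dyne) 8.601e+05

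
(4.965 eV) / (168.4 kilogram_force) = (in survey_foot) 1.58e-21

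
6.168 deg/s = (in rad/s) 0.1077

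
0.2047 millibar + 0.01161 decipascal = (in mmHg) 0.1535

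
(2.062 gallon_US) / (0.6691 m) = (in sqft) 0.1256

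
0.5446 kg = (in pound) 1.201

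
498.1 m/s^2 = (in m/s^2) 498.1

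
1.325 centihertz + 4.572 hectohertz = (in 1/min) 2.743e+04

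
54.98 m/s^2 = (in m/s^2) 54.98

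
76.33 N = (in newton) 76.33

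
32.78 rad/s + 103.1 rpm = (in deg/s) 2497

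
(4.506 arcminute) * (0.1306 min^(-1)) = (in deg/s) 0.0001635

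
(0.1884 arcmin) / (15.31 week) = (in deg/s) 3.391e-10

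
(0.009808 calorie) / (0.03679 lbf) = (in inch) 9.872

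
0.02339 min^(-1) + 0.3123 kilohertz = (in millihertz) 3.123e+05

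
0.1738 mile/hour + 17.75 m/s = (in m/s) 17.83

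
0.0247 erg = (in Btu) 2.341e-12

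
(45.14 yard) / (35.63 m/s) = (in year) 3.673e-08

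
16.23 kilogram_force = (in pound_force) 35.78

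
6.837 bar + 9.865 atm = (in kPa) 1683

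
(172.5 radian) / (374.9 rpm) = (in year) 1.393e-07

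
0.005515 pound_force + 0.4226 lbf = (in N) 1.904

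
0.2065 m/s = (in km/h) 0.7434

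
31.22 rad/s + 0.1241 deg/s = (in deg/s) 1789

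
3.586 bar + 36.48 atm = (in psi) 588.1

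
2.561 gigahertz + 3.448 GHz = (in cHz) 6.009e+11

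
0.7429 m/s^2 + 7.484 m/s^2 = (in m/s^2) 8.227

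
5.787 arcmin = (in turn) 0.0002679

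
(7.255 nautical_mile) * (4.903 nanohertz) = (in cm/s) 0.006588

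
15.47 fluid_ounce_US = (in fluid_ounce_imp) 16.1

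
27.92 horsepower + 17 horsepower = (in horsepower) 44.92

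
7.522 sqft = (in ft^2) 7.522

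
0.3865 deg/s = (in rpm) 0.06442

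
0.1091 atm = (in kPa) 11.05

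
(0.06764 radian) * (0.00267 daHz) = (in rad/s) 0.001806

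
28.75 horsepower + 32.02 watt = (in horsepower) 28.79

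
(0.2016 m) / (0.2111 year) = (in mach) 8.894e-11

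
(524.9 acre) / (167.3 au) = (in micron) 0.08487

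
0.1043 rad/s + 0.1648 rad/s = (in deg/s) 15.42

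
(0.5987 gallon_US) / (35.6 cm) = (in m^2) 0.006366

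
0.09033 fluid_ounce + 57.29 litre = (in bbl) 0.3604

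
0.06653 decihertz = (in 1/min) 0.3992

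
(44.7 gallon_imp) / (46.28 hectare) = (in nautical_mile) 2.371e-10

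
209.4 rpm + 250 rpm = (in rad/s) 48.11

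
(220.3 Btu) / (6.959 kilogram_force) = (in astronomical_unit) 2.277e-08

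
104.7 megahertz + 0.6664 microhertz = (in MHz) 104.7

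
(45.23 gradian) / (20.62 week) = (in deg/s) 3.264e-06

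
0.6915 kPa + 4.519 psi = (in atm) 0.3143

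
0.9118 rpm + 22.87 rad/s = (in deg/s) 1316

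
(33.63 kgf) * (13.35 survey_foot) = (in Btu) 1.272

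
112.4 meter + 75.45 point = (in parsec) 3.643e-15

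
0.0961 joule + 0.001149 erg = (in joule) 0.0961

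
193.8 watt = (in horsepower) 0.2599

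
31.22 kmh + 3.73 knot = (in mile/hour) 23.69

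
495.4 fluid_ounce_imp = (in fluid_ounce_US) 476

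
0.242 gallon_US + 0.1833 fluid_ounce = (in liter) 0.9215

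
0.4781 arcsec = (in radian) 2.318e-06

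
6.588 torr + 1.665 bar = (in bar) 1.674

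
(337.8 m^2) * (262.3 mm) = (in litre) 8.86e+04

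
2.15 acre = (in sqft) 9.365e+04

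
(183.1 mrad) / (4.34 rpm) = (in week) 6.661e-07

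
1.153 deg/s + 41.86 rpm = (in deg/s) 252.3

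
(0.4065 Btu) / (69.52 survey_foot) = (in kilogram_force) 2.064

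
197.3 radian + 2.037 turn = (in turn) 33.44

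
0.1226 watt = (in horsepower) 0.0001644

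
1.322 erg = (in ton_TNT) 3.16e-17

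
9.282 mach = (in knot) 6144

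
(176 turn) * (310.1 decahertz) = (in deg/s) 1.965e+08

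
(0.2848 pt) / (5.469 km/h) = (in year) 2.097e-12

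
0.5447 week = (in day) 3.813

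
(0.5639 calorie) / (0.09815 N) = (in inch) 946.4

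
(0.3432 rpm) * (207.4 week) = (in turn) 7.175e+05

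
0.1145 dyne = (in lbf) 2.574e-07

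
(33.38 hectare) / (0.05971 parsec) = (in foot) 5.944e-10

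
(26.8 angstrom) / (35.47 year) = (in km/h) 8.625e-18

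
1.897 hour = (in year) 0.0002166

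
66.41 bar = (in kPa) 6641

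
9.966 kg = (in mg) 9.966e+06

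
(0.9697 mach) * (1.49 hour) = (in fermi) 1.771e+21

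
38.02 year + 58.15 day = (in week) 1991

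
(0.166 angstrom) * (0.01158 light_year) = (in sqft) 1.958e+04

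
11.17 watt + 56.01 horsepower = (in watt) 4.178e+04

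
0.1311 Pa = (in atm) 1.294e-06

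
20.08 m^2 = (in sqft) 216.1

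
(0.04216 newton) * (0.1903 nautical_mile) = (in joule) 14.86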